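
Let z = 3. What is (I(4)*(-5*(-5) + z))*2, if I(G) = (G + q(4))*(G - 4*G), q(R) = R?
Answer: -5376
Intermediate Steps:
I(G) = -3*G*(4 + G) (I(G) = (G + 4)*(G - 4*G) = (4 + G)*(-3*G) = -3*G*(4 + G))
(I(4)*(-5*(-5) + z))*2 = ((-3*4*(4 + 4))*(-5*(-5) + 3))*2 = ((-3*4*8)*(25 + 3))*2 = -96*28*2 = -2688*2 = -5376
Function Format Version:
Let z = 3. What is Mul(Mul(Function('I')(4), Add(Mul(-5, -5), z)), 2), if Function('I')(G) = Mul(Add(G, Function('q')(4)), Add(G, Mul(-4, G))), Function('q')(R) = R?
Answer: -5376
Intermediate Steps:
Function('I')(G) = Mul(-3, G, Add(4, G)) (Function('I')(G) = Mul(Add(G, 4), Add(G, Mul(-4, G))) = Mul(Add(4, G), Mul(-3, G)) = Mul(-3, G, Add(4, G)))
Mul(Mul(Function('I')(4), Add(Mul(-5, -5), z)), 2) = Mul(Mul(Mul(-3, 4, Add(4, 4)), Add(Mul(-5, -5), 3)), 2) = Mul(Mul(Mul(-3, 4, 8), Add(25, 3)), 2) = Mul(Mul(-96, 28), 2) = Mul(-2688, 2) = -5376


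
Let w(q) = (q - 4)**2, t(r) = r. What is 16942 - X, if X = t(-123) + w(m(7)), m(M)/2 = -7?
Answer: 16741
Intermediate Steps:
m(M) = -14 (m(M) = 2*(-7) = -14)
w(q) = (-4 + q)**2
X = 201 (X = -123 + (-4 - 14)**2 = -123 + (-18)**2 = -123 + 324 = 201)
16942 - X = 16942 - 1*201 = 16942 - 201 = 16741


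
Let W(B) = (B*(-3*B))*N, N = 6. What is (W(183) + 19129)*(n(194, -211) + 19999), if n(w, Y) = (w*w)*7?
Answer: -165442695523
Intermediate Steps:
W(B) = -18*B² (W(B) = (B*(-3*B))*6 = -3*B²*6 = -18*B²)
n(w, Y) = 7*w² (n(w, Y) = w²*7 = 7*w²)
(W(183) + 19129)*(n(194, -211) + 19999) = (-18*183² + 19129)*(7*194² + 19999) = (-18*33489 + 19129)*(7*37636 + 19999) = (-602802 + 19129)*(263452 + 19999) = -583673*283451 = -165442695523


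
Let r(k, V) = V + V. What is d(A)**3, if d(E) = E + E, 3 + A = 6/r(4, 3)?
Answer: -64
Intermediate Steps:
r(k, V) = 2*V
A = -2 (A = -3 + 6/((2*3)) = -3 + 6/6 = -3 + 6*(1/6) = -3 + 1 = -2)
d(E) = 2*E
d(A)**3 = (2*(-2))**3 = (-4)**3 = -64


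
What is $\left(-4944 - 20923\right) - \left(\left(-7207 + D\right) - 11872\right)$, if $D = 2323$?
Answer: $-9111$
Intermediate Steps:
$\left(-4944 - 20923\right) - \left(\left(-7207 + D\right) - 11872\right) = \left(-4944 - 20923\right) - \left(\left(-7207 + 2323\right) - 11872\right) = \left(-4944 - 20923\right) - \left(-4884 - 11872\right) = -25867 - -16756 = -25867 + 16756 = -9111$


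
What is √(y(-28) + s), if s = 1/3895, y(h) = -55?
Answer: 4*I*√52150155/3895 ≈ 7.4162*I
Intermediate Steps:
s = 1/3895 ≈ 0.00025674
√(y(-28) + s) = √(-55 + 1/3895) = √(-214224/3895) = 4*I*√52150155/3895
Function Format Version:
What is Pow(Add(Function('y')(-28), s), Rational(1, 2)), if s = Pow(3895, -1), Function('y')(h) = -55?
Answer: Mul(Rational(4, 3895), I, Pow(52150155, Rational(1, 2))) ≈ Mul(7.4162, I)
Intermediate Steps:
s = Rational(1, 3895) ≈ 0.00025674
Pow(Add(Function('y')(-28), s), Rational(1, 2)) = Pow(Add(-55, Rational(1, 3895)), Rational(1, 2)) = Pow(Rational(-214224, 3895), Rational(1, 2)) = Mul(Rational(4, 3895), I, Pow(52150155, Rational(1, 2)))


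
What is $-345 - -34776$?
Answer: $34431$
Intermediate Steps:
$-345 - -34776 = -345 + 34776 = 34431$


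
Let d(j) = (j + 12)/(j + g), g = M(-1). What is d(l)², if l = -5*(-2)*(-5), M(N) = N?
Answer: 1444/2601 ≈ 0.55517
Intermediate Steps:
g = -1
l = -50 (l = 10*(-5) = -50)
d(j) = (12 + j)/(-1 + j) (d(j) = (j + 12)/(j - 1) = (12 + j)/(-1 + j))
d(l)² = ((12 - 50)/(-1 - 50))² = (-38/(-51))² = (-1/51*(-38))² = (38/51)² = 1444/2601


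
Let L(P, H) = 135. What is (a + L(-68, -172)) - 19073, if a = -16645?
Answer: -35583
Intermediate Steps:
(a + L(-68, -172)) - 19073 = (-16645 + 135) - 19073 = -16510 - 19073 = -35583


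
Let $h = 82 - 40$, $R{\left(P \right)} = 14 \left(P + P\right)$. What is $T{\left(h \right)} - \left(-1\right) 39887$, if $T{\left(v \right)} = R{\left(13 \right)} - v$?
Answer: $40209$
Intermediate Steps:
$R{\left(P \right)} = 28 P$ ($R{\left(P \right)} = 14 \cdot 2 P = 28 P$)
$h = 42$ ($h = 82 - 40 = 42$)
$T{\left(v \right)} = 364 - v$ ($T{\left(v \right)} = 28 \cdot 13 - v = 364 - v$)
$T{\left(h \right)} - \left(-1\right) 39887 = \left(364 - 42\right) - \left(-1\right) 39887 = \left(364 - 42\right) - -39887 = 322 + 39887 = 40209$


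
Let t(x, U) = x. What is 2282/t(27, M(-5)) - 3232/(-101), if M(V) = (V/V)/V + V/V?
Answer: 3146/27 ≈ 116.52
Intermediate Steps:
M(V) = 1 + 1/V (M(V) = 1/V + 1 = 1 + 1/V)
2282/t(27, M(-5)) - 3232/(-101) = 2282/27 - 3232/(-101) = 2282*(1/27) - 3232*(-1/101) = 2282/27 + 32 = 3146/27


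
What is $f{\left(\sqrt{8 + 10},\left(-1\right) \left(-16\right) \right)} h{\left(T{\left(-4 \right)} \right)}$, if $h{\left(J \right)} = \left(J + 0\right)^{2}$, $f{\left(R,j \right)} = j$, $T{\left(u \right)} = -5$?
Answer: $400$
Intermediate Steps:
$h{\left(J \right)} = J^{2}$
$f{\left(\sqrt{8 + 10},\left(-1\right) \left(-16\right) \right)} h{\left(T{\left(-4 \right)} \right)} = \left(-1\right) \left(-16\right) \left(-5\right)^{2} = 16 \cdot 25 = 400$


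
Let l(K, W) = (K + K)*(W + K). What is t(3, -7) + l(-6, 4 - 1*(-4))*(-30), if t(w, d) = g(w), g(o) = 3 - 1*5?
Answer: 718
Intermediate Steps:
g(o) = -2 (g(o) = 3 - 5 = -2)
t(w, d) = -2
l(K, W) = 2*K*(K + W) (l(K, W) = (2*K)*(K + W) = 2*K*(K + W))
t(3, -7) + l(-6, 4 - 1*(-4))*(-30) = -2 + (2*(-6)*(-6 + (4 - 1*(-4))))*(-30) = -2 + (2*(-6)*(-6 + (4 + 4)))*(-30) = -2 + (2*(-6)*(-6 + 8))*(-30) = -2 + (2*(-6)*2)*(-30) = -2 - 24*(-30) = -2 + 720 = 718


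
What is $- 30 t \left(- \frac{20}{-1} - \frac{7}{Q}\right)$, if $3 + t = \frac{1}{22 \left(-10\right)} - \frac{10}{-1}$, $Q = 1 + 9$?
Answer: $- \frac{891081}{220} \approx -4050.4$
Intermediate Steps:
$Q = 10$
$t = \frac{1539}{220}$ ($t = -3 + \left(\frac{1}{22 \left(-10\right)} - \frac{10}{-1}\right) = -3 + \left(\frac{1}{22} \left(- \frac{1}{10}\right) - -10\right) = -3 + \left(- \frac{1}{220} + 10\right) = -3 + \frac{2199}{220} = \frac{1539}{220} \approx 6.9955$)
$- 30 t \left(- \frac{20}{-1} - \frac{7}{Q}\right) = \left(-30\right) \frac{1539}{220} \left(- \frac{20}{-1} - \frac{7}{10}\right) = - \frac{4617 \left(\left(-20\right) \left(-1\right) - \frac{7}{10}\right)}{22} = - \frac{4617 \left(20 - \frac{7}{10}\right)}{22} = \left(- \frac{4617}{22}\right) \frac{193}{10} = - \frac{891081}{220}$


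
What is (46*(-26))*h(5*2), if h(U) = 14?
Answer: -16744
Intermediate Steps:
(46*(-26))*h(5*2) = (46*(-26))*14 = -1196*14 = -16744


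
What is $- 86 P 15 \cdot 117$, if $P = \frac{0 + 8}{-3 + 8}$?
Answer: $-241488$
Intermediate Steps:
$P = \frac{8}{5} \approx 1.6$
$- 86 P 15 \cdot 117 = - 86 \cdot \frac{8}{5} \cdot 15 \cdot 117 = \left(-86\right) 24 \cdot 117 = \left(-2064\right) 117 = -241488$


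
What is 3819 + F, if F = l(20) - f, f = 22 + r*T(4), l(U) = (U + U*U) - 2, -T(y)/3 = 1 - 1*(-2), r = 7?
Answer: 4278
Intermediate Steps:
T(y) = -9 (T(y) = -3*(1 - 1*(-2)) = -3*(1 + 2) = -3*3 = -9)
l(U) = -2 + U + U**2 (l(U) = (U + U**2) - 2 = -2 + U + U**2)
f = -41 (f = 22 + 7*(-9) = 22 - 63 = -41)
F = 459 (F = (-2 + 20 + 20**2) - 1*(-41) = (-2 + 20 + 400) + 41 = 418 + 41 = 459)
3819 + F = 3819 + 459 = 4278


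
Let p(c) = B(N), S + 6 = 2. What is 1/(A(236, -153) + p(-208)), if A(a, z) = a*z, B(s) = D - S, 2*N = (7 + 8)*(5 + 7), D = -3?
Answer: -1/36107 ≈ -2.7695e-5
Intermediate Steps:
S = -4 (S = -6 + 2 = -4)
N = 90 (N = ((7 + 8)*(5 + 7))/2 = (15*12)/2 = (½)*180 = 90)
B(s) = 1 (B(s) = -3 - 1*(-4) = -3 + 4 = 1)
p(c) = 1
1/(A(236, -153) + p(-208)) = 1/(236*(-153) + 1) = 1/(-36108 + 1) = 1/(-36107) = -1/36107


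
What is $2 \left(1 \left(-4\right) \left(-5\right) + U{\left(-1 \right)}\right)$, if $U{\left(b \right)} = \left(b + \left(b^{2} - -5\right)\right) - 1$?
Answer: $48$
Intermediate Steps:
$U{\left(b \right)} = 4 + b + b^{2}$ ($U{\left(b \right)} = \left(b + \left(b^{2} + 5\right)\right) - 1 = \left(b + \left(5 + b^{2}\right)\right) - 1 = \left(5 + b + b^{2}\right) - 1 = 4 + b + b^{2}$)
$2 \left(1 \left(-4\right) \left(-5\right) + U{\left(-1 \right)}\right) = 2 \left(1 \left(-4\right) \left(-5\right) + \left(4 - 1 + \left(-1\right)^{2}\right)\right) = 2 \left(\left(-4\right) \left(-5\right) + \left(4 - 1 + 1\right)\right) = 2 \left(20 + 4\right) = 2 \cdot 24 = 48$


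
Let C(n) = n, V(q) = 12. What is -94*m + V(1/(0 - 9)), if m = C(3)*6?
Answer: -1680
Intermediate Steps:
m = 18 (m = 3*6 = 18)
-94*m + V(1/(0 - 9)) = -94*18 + 12 = -1692 + 12 = -1680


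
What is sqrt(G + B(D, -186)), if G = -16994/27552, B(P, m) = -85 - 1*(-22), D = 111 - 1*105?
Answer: I*sqrt(754567485)/3444 ≈ 7.976*I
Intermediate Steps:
D = 6 (D = 111 - 105 = 6)
B(P, m) = -63 (B(P, m) = -85 + 22 = -63)
G = -8497/13776 (G = -16994*1/27552 = -8497/13776 ≈ -0.61680)
sqrt(G + B(D, -186)) = sqrt(-8497/13776 - 63) = sqrt(-876385/13776) = I*sqrt(754567485)/3444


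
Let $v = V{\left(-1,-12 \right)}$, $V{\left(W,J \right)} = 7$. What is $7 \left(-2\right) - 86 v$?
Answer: $-616$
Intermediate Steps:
$v = 7$
$7 \left(-2\right) - 86 v = 7 \left(-2\right) - 602 = -14 - 602 = -616$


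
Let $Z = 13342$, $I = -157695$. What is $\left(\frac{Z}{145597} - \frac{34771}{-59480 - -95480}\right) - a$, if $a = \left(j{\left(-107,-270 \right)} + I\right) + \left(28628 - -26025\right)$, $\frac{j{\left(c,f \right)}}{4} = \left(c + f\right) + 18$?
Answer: $\frac{547616018934713}{5241492000} \approx 1.0448 \cdot 10^{5}$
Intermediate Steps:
$j{\left(c,f \right)} = 72 + 4 c + 4 f$ ($j{\left(c,f \right)} = 4 \left(\left(c + f\right) + 18\right) = 4 \left(18 + c + f\right) = 72 + 4 c + 4 f$)
$a = -104478$ ($a = \left(\left(72 + 4 \left(-107\right) + 4 \left(-270\right)\right) - 157695\right) + \left(28628 - -26025\right) = \left(\left(72 - 428 - 1080\right) - 157695\right) + \left(28628 + 26025\right) = \left(-1436 - 157695\right) + 54653 = -159131 + 54653 = -104478$)
$\left(\frac{Z}{145597} - \frac{34771}{-59480 - -95480}\right) - a = \left(\frac{13342}{145597} - \frac{34771}{-59480 - -95480}\right) - -104478 = \left(13342 \cdot \frac{1}{145597} - \frac{34771}{-59480 + 95480}\right) + 104478 = \left(\frac{13342}{145597} - \frac{34771}{36000}\right) + 104478 = - \frac{4582241287}{5241492000} + 104478 = \frac{547616018934713}{5241492000}$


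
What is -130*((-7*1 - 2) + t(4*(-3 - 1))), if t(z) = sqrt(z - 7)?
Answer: 1170 - 130*I*sqrt(23) ≈ 1170.0 - 623.46*I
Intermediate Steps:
t(z) = sqrt(-7 + z)
-130*((-7*1 - 2) + t(4*(-3 - 1))) = -130*((-7*1 - 2) + sqrt(-7 + 4*(-3 - 1))) = -130*((-7 - 2) + sqrt(-7 + 4*(-4))) = -130*(-9 + sqrt(-7 - 16)) = -130*(-9 + sqrt(-23)) = -130*(-9 + I*sqrt(23)) = 1170 - 130*I*sqrt(23)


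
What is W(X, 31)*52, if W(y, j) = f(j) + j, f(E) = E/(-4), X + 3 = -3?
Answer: 1209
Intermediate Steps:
X = -6 (X = -3 - 3 = -6)
f(E) = -E/4 (f(E) = E*(-¼) = -E/4)
W(y, j) = 3*j/4 (W(y, j) = -j/4 + j = 3*j/4)
W(X, 31)*52 = ((¾)*31)*52 = (93/4)*52 = 1209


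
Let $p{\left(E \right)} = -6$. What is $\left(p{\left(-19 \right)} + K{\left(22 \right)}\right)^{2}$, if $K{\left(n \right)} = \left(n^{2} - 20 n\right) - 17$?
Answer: $441$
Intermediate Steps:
$K{\left(n \right)} = -17 + n^{2} - 20 n$
$\left(p{\left(-19 \right)} + K{\left(22 \right)}\right)^{2} = \left(-6 - \left(457 - 484\right)\right)^{2} = \left(-6 - -27\right)^{2} = \left(-6 + 27\right)^{2} = 21^{2} = 441$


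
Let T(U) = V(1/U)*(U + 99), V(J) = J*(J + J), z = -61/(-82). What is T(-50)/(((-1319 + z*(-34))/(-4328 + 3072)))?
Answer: 315413/8611875 ≈ 0.036625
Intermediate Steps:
z = 61/82 (z = -61*(-1/82) = 61/82 ≈ 0.74390)
V(J) = 2*J² (V(J) = J*(2*J) = 2*J²)
T(U) = 2*(99 + U)/U² (T(U) = (2*(1/U)²)*(U + 99) = (2/U²)*(99 + U) = 2*(99 + U)/U²)
T(-50)/(((-1319 + z*(-34))/(-4328 + 3072))) = (2*(99 - 50)/(-50)²)/(((-1319 + (61/82)*(-34))/(-4328 + 3072))) = (2*(1/2500)*49)/(((-1319 - 1037/41)/(-1256))) = 49/(1250*((-55116/41*(-1/1256)))) = 49/(1250*(13779/12874)) = (49/1250)*(12874/13779) = 315413/8611875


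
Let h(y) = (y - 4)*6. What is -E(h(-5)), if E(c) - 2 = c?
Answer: 52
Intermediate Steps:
h(y) = -24 + 6*y (h(y) = (-4 + y)*6 = -24 + 6*y)
E(c) = 2 + c
-E(h(-5)) = -(2 + (-24 + 6*(-5))) = -(2 + (-24 - 30)) = -(2 - 54) = -1*(-52) = 52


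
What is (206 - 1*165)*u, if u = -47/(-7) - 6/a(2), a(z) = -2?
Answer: 2788/7 ≈ 398.29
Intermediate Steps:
u = 68/7 (u = -47/(-7) - 6/(-2) = -47*(-⅐) - 6*(-½) = 47/7 + 3 = 68/7 ≈ 9.7143)
(206 - 1*165)*u = (206 - 1*165)*(68/7) = (206 - 165)*(68/7) = 41*(68/7) = 2788/7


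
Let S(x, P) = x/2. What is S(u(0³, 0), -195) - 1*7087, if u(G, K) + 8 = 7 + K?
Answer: -14175/2 ≈ -7087.5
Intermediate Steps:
u(G, K) = -1 + K (u(G, K) = -8 + (7 + K) = -1 + K)
S(x, P) = x/2 (S(x, P) = x*(½) = x/2)
S(u(0³, 0), -195) - 1*7087 = (-1 + 0)/2 - 1*7087 = (½)*(-1) - 7087 = -½ - 7087 = -14175/2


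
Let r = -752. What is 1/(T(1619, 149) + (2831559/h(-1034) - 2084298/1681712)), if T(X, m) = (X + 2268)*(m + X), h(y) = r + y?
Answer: 750884408/5159048445481819 ≈ 1.4555e-7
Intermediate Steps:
h(y) = -752 + y
T(X, m) = (2268 + X)*(X + m)
1/(T(1619, 149) + (2831559/h(-1034) - 2084298/1681712)) = 1/((1619² + 2268*1619 + 2268*149 + 1619*149) + (2831559/(-752 - 1034) - 2084298/1681712)) = 1/((2621161 + 3671892 + 337932 + 241231) + (2831559/(-1786) - 2084298*1/1681712)) = 1/(6872216 + (2831559*(-1/1786) - 1042149/840856)) = 1/(6872216 + (-2831559/1786 - 1042149/840856)) = 1/(6872216 - 1191397326309/750884408) = 1/(5159048445481819/750884408) = 750884408/5159048445481819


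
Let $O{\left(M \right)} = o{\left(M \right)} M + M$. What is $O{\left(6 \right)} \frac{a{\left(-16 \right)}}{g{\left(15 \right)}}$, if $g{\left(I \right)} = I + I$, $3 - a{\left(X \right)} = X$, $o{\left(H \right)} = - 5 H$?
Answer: $- \frac{551}{5} \approx -110.2$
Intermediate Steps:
$a{\left(X \right)} = 3 - X$
$O{\left(M \right)} = M - 5 M^{2}$ ($O{\left(M \right)} = - 5 M M + M = - 5 M^{2} + M = M - 5 M^{2}$)
$g{\left(I \right)} = 2 I$
$O{\left(6 \right)} \frac{a{\left(-16 \right)}}{g{\left(15 \right)}} = 6 \left(1 - 30\right) \frac{3 - -16}{2 \cdot 15} = 6 \left(1 - 30\right) \frac{3 + 16}{30} = 6 \left(-29\right) 19 \cdot \frac{1}{30} = \left(-174\right) \frac{19}{30} = - \frac{551}{5}$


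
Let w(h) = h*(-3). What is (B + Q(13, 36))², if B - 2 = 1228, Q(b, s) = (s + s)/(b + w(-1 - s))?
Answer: 1455269904/961 ≈ 1.5143e+6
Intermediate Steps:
w(h) = -3*h
Q(b, s) = 2*s/(3 + b + 3*s) (Q(b, s) = (s + s)/(b - 3*(-1 - s)) = (2*s)/(b + (3 + 3*s)) = (2*s)/(3 + b + 3*s) = 2*s/(3 + b + 3*s))
B = 1230 (B = 2 + 1228 = 1230)
(B + Q(13, 36))² = (1230 + 2*36/(3 + 13 + 3*36))² = (1230 + 2*36/(3 + 13 + 108))² = (1230 + 2*36/124)² = (1230 + 2*36*(1/124))² = (1230 + 18/31)² = (38148/31)² = 1455269904/961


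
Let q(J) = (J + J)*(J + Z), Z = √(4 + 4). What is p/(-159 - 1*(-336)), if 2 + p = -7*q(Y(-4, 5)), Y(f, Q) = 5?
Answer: -352/177 - 140*√2/177 ≈ -3.1073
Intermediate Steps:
Z = 2*√2 (Z = √8 = 2*√2 ≈ 2.8284)
q(J) = 2*J*(J + 2*√2) (q(J) = (J + J)*(J + 2*√2) = (2*J)*(J + 2*√2) = 2*J*(J + 2*√2))
p = -352 - 140*√2 (p = -2 - 14*5*(5 + 2*√2) = -2 - 7*(50 + 20*√2) = -2 + (-350 - 140*√2) = -352 - 140*√2 ≈ -549.99)
p/(-159 - 1*(-336)) = (-352 - 140*√2)/(-159 - 1*(-336)) = (-352 - 140*√2)/(-159 + 336) = (-352 - 140*√2)/177 = (-352 - 140*√2)*(1/177) = -352/177 - 140*√2/177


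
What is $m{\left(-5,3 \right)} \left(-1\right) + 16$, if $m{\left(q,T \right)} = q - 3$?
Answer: $24$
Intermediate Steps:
$m{\left(q,T \right)} = -3 + q$ ($m{\left(q,T \right)} = q - 3 = -3 + q$)
$m{\left(-5,3 \right)} \left(-1\right) + 16 = \left(-3 - 5\right) \left(-1\right) + 16 = \left(-8\right) \left(-1\right) + 16 = 8 + 16 = 24$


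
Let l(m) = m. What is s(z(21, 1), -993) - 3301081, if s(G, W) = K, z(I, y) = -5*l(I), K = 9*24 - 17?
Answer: -3300882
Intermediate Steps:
K = 199 (K = 216 - 17 = 199)
z(I, y) = -5*I
s(G, W) = 199
s(z(21, 1), -993) - 3301081 = 199 - 3301081 = -3300882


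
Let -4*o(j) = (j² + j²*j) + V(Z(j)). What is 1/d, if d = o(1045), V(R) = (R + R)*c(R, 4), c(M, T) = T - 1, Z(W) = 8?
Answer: -2/571129099 ≈ -3.5018e-9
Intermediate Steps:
c(M, T) = -1 + T
V(R) = 6*R (V(R) = (R + R)*(-1 + 4) = (2*R)*3 = 6*R)
o(j) = -12 - j²/4 - j³/4 (o(j) = -((j² + j²*j) + 6*8)/4 = -((j² + j³) + 48)/4 = -(48 + j² + j³)/4 = -12 - j²/4 - j³/4)
d = -571129099/2 (d = -12 - ¼*1045² - ¼*1045³ = -12 - ¼*1092025 - ¼*1141166125 = -12 - 1092025/4 - 1141166125/4 = -571129099/2 ≈ -2.8556e+8)
1/d = 1/(-571129099/2) = -2/571129099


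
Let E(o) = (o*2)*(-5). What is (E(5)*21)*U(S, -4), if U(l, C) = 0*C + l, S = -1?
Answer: 1050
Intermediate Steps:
U(l, C) = l (U(l, C) = 0 + l = l)
E(o) = -10*o (E(o) = (2*o)*(-5) = -10*o)
(E(5)*21)*U(S, -4) = (-10*5*21)*(-1) = -50*21*(-1) = -1050*(-1) = 1050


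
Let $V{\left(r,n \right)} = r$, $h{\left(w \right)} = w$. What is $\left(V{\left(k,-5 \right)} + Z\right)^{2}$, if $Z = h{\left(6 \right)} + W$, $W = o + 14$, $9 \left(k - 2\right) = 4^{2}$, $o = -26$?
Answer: $\frac{400}{81} \approx 4.9383$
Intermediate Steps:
$k = \frac{34}{9}$ ($k = 2 + \frac{4^{2}}{9} = 2 + \frac{1}{9} \cdot 16 = 2 + \frac{16}{9} = \frac{34}{9} \approx 3.7778$)
$W = -12$ ($W = -26 + 14 = -12$)
$Z = -6$ ($Z = 6 - 12 = -6$)
$\left(V{\left(k,-5 \right)} + Z\right)^{2} = \left(\frac{34}{9} - 6\right)^{2} = \left(- \frac{20}{9}\right)^{2} = \frac{400}{81}$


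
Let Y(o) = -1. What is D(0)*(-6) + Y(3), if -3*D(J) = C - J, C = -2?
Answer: -5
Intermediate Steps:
D(J) = 2/3 + J/3 (D(J) = -(-2 - J)/3 = 2/3 + J/3)
D(0)*(-6) + Y(3) = (2/3 + (1/3)*0)*(-6) - 1 = (2/3 + 0)*(-6) - 1 = (2/3)*(-6) - 1 = -4 - 1 = -5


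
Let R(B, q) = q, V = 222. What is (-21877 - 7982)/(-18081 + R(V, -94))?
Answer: 29859/18175 ≈ 1.6429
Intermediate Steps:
(-21877 - 7982)/(-18081 + R(V, -94)) = (-21877 - 7982)/(-18081 - 94) = -29859/(-18175) = -29859*(-1/18175) = 29859/18175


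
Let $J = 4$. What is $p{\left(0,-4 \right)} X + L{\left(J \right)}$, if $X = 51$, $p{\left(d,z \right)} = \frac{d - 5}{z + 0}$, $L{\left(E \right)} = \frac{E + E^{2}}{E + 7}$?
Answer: $\frac{2885}{44} \approx 65.568$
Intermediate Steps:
$L{\left(E \right)} = \frac{E + E^{2}}{7 + E}$
$p{\left(d,z \right)} = \frac{-5 + d}{z}$
$p{\left(0,-4 \right)} X + L{\left(J \right)} = \frac{-5 + 0}{-4} \cdot 51 + \frac{4 \left(1 + 4\right)}{7 + 4} = \left(- \frac{1}{4}\right) \left(-5\right) 51 + 4 \cdot \frac{1}{11} \cdot 5 = \frac{5}{4} \cdot 51 + 4 \cdot \frac{1}{11} \cdot 5 = \frac{255}{4} + \frac{20}{11} = \frac{2885}{44}$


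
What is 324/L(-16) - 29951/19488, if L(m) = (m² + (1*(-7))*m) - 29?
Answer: -1279759/2202144 ≈ -0.58114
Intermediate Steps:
L(m) = -29 + m² - 7*m (L(m) = (m² - 7*m) - 29 = -29 + m² - 7*m)
324/L(-16) - 29951/19488 = 324/(-29 + (-16)² - 7*(-16)) - 29951/19488 = 324/(-29 + 256 + 112) - 29951*1/19488 = 324/339 - 29951/19488 = 324*(1/339) - 29951/19488 = 108/113 - 29951/19488 = -1279759/2202144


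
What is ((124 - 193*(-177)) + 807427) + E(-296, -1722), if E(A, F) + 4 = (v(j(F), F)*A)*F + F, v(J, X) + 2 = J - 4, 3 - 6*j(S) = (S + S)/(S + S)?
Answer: -2048382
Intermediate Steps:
j(S) = ⅓ (j(S) = ½ - (S + S)/(6*(S + S)) = ½ - 2*S/(6*(2*S)) = ½ - 2*S*1/(2*S)/6 = ½ - ⅙*1 = ½ - ⅙ = ⅓)
v(J, X) = -6 + J (v(J, X) = -2 + (J - 4) = -2 + (-4 + J) = -6 + J)
E(A, F) = -4 + F - 17*A*F/3 (E(A, F) = -4 + (((-6 + ⅓)*A)*F + F) = -4 + ((-17*A/3)*F + F) = -4 + (-17*A*F/3 + F) = -4 + (F - 17*A*F/3) = -4 + F - 17*A*F/3)
((124 - 193*(-177)) + 807427) + E(-296, -1722) = ((124 - 193*(-177)) + 807427) + (-4 - 1722 - 17/3*(-296)*(-1722)) = ((124 + 34161) + 807427) + (-4 - 1722 - 2888368) = (34285 + 807427) - 2890094 = 841712 - 2890094 = -2048382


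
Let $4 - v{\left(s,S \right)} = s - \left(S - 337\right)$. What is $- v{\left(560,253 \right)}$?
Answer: $640$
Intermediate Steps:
$v{\left(s,S \right)} = -333 + S - s$ ($v{\left(s,S \right)} = 4 - \left(s - \left(S - 337\right)\right) = 4 - \left(s - \left(-337 + S\right)\right) = 4 - \left(337 + s - S\right) = -333 + S - s$)
$- v{\left(560,253 \right)} = - (-333 + 253 - 560) = \left(-1\right) \left(-640\right) = 640$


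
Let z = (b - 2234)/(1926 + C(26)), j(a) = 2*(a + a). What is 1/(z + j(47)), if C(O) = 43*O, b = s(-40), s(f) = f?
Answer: 1522/284999 ≈ 0.0053404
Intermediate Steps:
b = -40
j(a) = 4*a (j(a) = 2*(2*a) = 4*a)
z = -1137/1522 (z = (-40 - 2234)/(1926 + 43*26) = -2274/(1926 + 1118) = -2274/3044 = -2274*1/3044 = -1137/1522 ≈ -0.74704)
1/(z + j(47)) = 1/(-1137/1522 + 4*47) = 1/(-1137/1522 + 188) = 1/(284999/1522) = 1522/284999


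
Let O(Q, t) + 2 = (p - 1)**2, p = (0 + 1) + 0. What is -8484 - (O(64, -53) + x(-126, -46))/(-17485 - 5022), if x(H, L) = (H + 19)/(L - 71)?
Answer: -22341078523/2633319 ≈ -8484.0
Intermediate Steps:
p = 1 (p = 1 + 0 = 1)
x(H, L) = (19 + H)/(-71 + L)
O(Q, t) = -2 (O(Q, t) = -2 + (1 - 1)**2 = -2 + 0**2 = -2 + 0 = -2)
-8484 - (O(64, -53) + x(-126, -46))/(-17485 - 5022) = -8484 - (-2 + (19 - 126)/(-71 - 46))/(-17485 - 5022) = -8484 - (-2 - 107/(-117))/(-22507) = -8484 - (-2 - 1/117*(-107))*(-1)/22507 = -8484 - (-2 + 107/117)*(-1)/22507 = -8484 - (-127)*(-1)/(117*22507) = -8484 - 1*127/2633319 = -8484 - 127/2633319 = -22341078523/2633319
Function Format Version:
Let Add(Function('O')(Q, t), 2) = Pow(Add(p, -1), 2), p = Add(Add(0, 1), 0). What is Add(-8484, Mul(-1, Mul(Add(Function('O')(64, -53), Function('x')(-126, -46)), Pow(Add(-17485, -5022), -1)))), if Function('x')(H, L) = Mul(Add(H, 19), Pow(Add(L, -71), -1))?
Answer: Rational(-22341078523, 2633319) ≈ -8484.0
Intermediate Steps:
p = 1 (p = Add(1, 0) = 1)
Function('x')(H, L) = Mul(Pow(Add(-71, L), -1), Add(19, H)) (Function('x')(H, L) = Mul(Add(19, H), Pow(Add(-71, L), -1)) = Mul(Pow(Add(-71, L), -1), Add(19, H)))
Function('O')(Q, t) = -2 (Function('O')(Q, t) = Add(-2, Pow(Add(1, -1), 2)) = Add(-2, Pow(0, 2)) = Add(-2, 0) = -2)
Add(-8484, Mul(-1, Mul(Add(Function('O')(64, -53), Function('x')(-126, -46)), Pow(Add(-17485, -5022), -1)))) = Add(-8484, Mul(-1, Mul(Add(-2, Mul(Pow(Add(-71, -46), -1), Add(19, -126))), Pow(Add(-17485, -5022), -1)))) = Add(-8484, Mul(-1, Mul(Add(-2, Mul(Pow(-117, -1), -107)), Pow(-22507, -1)))) = Add(-8484, Mul(-1, Mul(Add(-2, Mul(Rational(-1, 117), -107)), Rational(-1, 22507)))) = Add(-8484, Mul(-1, Mul(Add(-2, Rational(107, 117)), Rational(-1, 22507)))) = Add(-8484, Mul(-1, Mul(Rational(-127, 117), Rational(-1, 22507)))) = Add(-8484, Mul(-1, Rational(127, 2633319))) = Add(-8484, Rational(-127, 2633319)) = Rational(-22341078523, 2633319)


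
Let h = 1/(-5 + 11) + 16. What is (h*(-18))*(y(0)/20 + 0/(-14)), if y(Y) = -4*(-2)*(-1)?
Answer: 582/5 ≈ 116.40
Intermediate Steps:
y(Y) = -8 (y(Y) = 8*(-1) = -8)
h = 97/6 (h = 1/6 + 16 = ⅙ + 16 = 97/6 ≈ 16.167)
(h*(-18))*(y(0)/20 + 0/(-14)) = ((97/6)*(-18))*(-8/20 + 0/(-14)) = -291*(-8*1/20 + 0*(-1/14)) = -291*(-⅖ + 0) = -291*(-⅖) = 582/5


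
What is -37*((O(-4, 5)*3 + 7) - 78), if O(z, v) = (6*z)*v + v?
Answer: 15392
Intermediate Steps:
O(z, v) = v + 6*v*z (O(z, v) = 6*v*z + v = v + 6*v*z)
-37*((O(-4, 5)*3 + 7) - 78) = -37*(((5*(1 + 6*(-4)))*3 + 7) - 78) = -37*(((5*(1 - 24))*3 + 7) - 78) = -37*(((5*(-23))*3 + 7) - 78) = -37*((-115*3 + 7) - 78) = -37*((-345 + 7) - 78) = -37*(-338 - 78) = -37*(-416) = 15392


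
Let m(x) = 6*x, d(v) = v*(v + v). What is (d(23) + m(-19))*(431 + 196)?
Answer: 591888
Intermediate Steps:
d(v) = 2*v**2 (d(v) = v*(2*v) = 2*v**2)
(d(23) + m(-19))*(431 + 196) = (2*23**2 + 6*(-19))*(431 + 196) = (2*529 - 114)*627 = (1058 - 114)*627 = 944*627 = 591888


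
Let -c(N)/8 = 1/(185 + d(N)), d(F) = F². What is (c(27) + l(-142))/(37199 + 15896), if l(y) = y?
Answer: -1754/655795 ≈ -0.0026746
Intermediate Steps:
c(N) = -8/(185 + N²)
(c(27) + l(-142))/(37199 + 15896) = (-8/(185 + 27²) - 142)/(37199 + 15896) = (-8/(185 + 729) - 142)/53095 = (-8/914 - 142)*(1/53095) = (-8*1/914 - 142)*(1/53095) = (-4/457 - 142)*(1/53095) = -64898/457*1/53095 = -1754/655795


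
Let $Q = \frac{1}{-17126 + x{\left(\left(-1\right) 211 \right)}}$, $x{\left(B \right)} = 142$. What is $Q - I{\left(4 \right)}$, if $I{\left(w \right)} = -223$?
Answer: $\frac{3787431}{16984} \approx 223.0$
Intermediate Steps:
$Q = - \frac{1}{16984}$ ($Q = \frac{1}{-17126 + 142} = \frac{1}{-16984} = - \frac{1}{16984} \approx -5.8879 \cdot 10^{-5}$)
$Q - I{\left(4 \right)} = - \frac{1}{16984} - -223 = - \frac{1}{16984} + 223 = \frac{3787431}{16984}$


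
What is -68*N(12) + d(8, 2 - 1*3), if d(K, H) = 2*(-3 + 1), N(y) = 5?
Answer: -344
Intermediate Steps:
d(K, H) = -4 (d(K, H) = 2*(-2) = -4)
-68*N(12) + d(8, 2 - 1*3) = -68*5 - 4 = -340 - 4 = -344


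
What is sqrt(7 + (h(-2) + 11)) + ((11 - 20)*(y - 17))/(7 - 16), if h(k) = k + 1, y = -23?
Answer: -40 + sqrt(17) ≈ -35.877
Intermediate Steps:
h(k) = 1 + k
sqrt(7 + (h(-2) + 11)) + ((11 - 20)*(y - 17))/(7 - 16) = sqrt(7 + ((1 - 2) + 11)) + ((11 - 20)*(-23 - 17))/(7 - 16) = sqrt(7 + (-1 + 11)) - 9*(-40)/(-9) = sqrt(7 + 10) + 360*(-1/9) = sqrt(17) - 40 = -40 + sqrt(17)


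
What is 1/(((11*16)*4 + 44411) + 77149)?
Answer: 1/122264 ≈ 8.1790e-6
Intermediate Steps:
1/(((11*16)*4 + 44411) + 77149) = 1/((176*4 + 44411) + 77149) = 1/((704 + 44411) + 77149) = 1/(45115 + 77149) = 1/122264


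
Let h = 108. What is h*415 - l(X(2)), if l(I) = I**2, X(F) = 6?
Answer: 44784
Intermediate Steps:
h*415 - l(X(2)) = 108*415 - 1*6**2 = 44820 - 1*36 = 44820 - 36 = 44784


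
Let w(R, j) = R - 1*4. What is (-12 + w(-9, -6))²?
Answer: 625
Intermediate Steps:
w(R, j) = -4 + R (w(R, j) = R - 4 = -4 + R)
(-12 + w(-9, -6))² = (-12 + (-4 - 9))² = (-12 - 13)² = (-25)² = 625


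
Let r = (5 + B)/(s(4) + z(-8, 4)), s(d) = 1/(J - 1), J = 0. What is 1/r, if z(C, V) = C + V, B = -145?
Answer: 1/28 ≈ 0.035714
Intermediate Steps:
s(d) = -1 (s(d) = 1/(0 - 1) = 1/(-1) = -1)
r = 28 (r = (5 - 145)/(-1 + (-8 + 4)) = -140/(-1 - 4) = -140/(-5) = -140*(-⅕) = 28)
1/r = 1/28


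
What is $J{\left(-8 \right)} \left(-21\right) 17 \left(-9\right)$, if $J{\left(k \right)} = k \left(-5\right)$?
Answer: $128520$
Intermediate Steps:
$J{\left(k \right)} = - 5 k$
$J{\left(-8 \right)} \left(-21\right) 17 \left(-9\right) = \left(-5\right) \left(-8\right) \left(-21\right) 17 \left(-9\right) = 40 \left(\left(-357\right) \left(-9\right)\right) = 40 \cdot 3213 = 128520$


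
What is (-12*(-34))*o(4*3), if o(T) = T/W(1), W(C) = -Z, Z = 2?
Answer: -2448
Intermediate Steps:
W(C) = -2 (W(C) = -1*2 = -2)
o(T) = -T/2 (o(T) = T/(-2) = T*(-½) = -T/2)
(-12*(-34))*o(4*3) = (-12*(-34))*(-2*3) = 408*(-½*12) = 408*(-6) = -2448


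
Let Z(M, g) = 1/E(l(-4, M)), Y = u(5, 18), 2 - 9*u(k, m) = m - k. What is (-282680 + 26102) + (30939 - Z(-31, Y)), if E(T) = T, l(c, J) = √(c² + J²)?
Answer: -225639 - √977/977 ≈ -2.2564e+5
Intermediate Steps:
l(c, J) = √(J² + c²)
u(k, m) = 2/9 - m/9 + k/9 (u(k, m) = 2/9 - (m - k)/9 = 2/9 + (-m/9 + k/9) = 2/9 - m/9 + k/9)
Y = -11/9 (Y = 2/9 - ⅑*18 + (⅑)*5 = 2/9 - 2 + 5/9 = -11/9 ≈ -1.2222)
Z(M, g) = (16 + M²)^(-½) (Z(M, g) = 1/(√(M² + (-4)²)) = 1/(√(M² + 16)) = 1/(√(16 + M²)) = (16 + M²)^(-½))
(-282680 + 26102) + (30939 - Z(-31, Y)) = (-282680 + 26102) + (30939 - 1/√(16 + (-31)²)) = -256578 + (30939 - 1/√(16 + 961)) = -256578 + (30939 - 1/√977) = -256578 + (30939 - √977/977) = -225639 - √977/977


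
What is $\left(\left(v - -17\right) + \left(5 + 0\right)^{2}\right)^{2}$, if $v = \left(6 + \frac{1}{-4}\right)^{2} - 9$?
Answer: $\frac{1117249}{256} \approx 4364.3$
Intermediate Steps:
$v = \frac{385}{16}$ ($v = \left(6 - \frac{1}{4}\right)^{2} - 9 = \left(\frac{23}{4}\right)^{2} - 9 = \frac{529}{16} - 9 = \frac{385}{16} \approx 24.063$)
$\left(\left(v - -17\right) + \left(5 + 0\right)^{2}\right)^{2} = \left(\left(\frac{385}{16} - -17\right) + \left(5 + 0\right)^{2}\right)^{2} = \left(\left(\frac{385}{16} + 17\right) + 5^{2}\right)^{2} = \left(\frac{657}{16} + 25\right)^{2} = \left(\frac{1057}{16}\right)^{2} = \frac{1117249}{256}$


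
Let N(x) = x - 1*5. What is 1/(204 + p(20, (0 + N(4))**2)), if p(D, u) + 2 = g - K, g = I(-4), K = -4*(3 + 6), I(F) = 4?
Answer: 1/242 ≈ 0.0041322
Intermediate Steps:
N(x) = -5 + x (N(x) = x - 5 = -5 + x)
K = -36 (K = -4*9 = -36)
g = 4
p(D, u) = 38 (p(D, u) = -2 + (4 - 1*(-36)) = -2 + (4 + 36) = -2 + 40 = 38)
1/(204 + p(20, (0 + N(4))**2)) = 1/(204 + 38) = 1/242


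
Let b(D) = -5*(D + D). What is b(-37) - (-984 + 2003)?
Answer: -649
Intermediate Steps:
b(D) = -10*D
b(-37) - (-984 + 2003) = -10*(-37) - (-984 + 2003) = 370 - 1*1019 = 370 - 1019 = -649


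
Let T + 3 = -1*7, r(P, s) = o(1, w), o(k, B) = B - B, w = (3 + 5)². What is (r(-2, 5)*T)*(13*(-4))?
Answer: 0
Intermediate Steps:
w = 64 (w = 8² = 64)
o(k, B) = 0
r(P, s) = 0
T = -10 (T = -3 - 1*7 = -3 - 7 = -10)
(r(-2, 5)*T)*(13*(-4)) = (0*(-10))*(13*(-4)) = 0*(-52) = 0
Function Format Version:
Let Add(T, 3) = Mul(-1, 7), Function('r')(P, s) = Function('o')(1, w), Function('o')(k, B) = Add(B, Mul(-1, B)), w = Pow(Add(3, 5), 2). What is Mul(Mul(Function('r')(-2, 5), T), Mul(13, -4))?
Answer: 0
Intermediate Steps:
w = 64 (w = Pow(8, 2) = 64)
Function('o')(k, B) = 0
Function('r')(P, s) = 0
T = -10 (T = Add(-3, Mul(-1, 7)) = Add(-3, -7) = -10)
Mul(Mul(Function('r')(-2, 5), T), Mul(13, -4)) = Mul(Mul(0, -10), Mul(13, -4)) = Mul(0, -52) = 0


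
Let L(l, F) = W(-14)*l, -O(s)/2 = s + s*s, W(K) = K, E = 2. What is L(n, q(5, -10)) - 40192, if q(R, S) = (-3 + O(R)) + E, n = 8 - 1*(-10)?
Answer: -40444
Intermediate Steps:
n = 18 (n = 8 + 10 = 18)
O(s) = -2*s - 2*s² (O(s) = -2*(s + s*s) = -2*(s + s²) = -2*s - 2*s²)
q(R, S) = -1 - 2*R*(1 + R) (q(R, S) = (-3 - 2*R*(1 + R)) + 2 = -1 - 2*R*(1 + R))
L(l, F) = -14*l
L(n, q(5, -10)) - 40192 = -14*18 - 40192 = -252 - 40192 = -40444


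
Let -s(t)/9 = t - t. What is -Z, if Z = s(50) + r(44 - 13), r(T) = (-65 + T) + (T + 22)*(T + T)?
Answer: -3252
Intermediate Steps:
s(t) = 0 (s(t) = -9*(t - t) = -9*0 = 0)
r(T) = -65 + T + 2*T*(22 + T) (r(T) = (-65 + T) + (22 + T)*(2*T) = (-65 + T) + 2*T*(22 + T) = -65 + T + 2*T*(22 + T))
Z = 3252 (Z = 0 + (-65 + 2*(44 - 13)**2 + 45*(44 - 13)) = 0 + (-65 + 2*31**2 + 45*31) = 0 + (-65 + 2*961 + 1395) = 0 + (-65 + 1922 + 1395) = 0 + 3252 = 3252)
-Z = -1*3252 = -3252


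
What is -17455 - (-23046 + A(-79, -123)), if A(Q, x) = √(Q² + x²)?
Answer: 5591 - √21370 ≈ 5444.8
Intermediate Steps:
-17455 - (-23046 + A(-79, -123)) = -17455 - (-23046 + √((-79)² + (-123)²)) = -17455 - (-23046 + √(6241 + 15129)) = -17455 - (-23046 + √21370) = -17455 + (23046 - √21370) = 5591 - √21370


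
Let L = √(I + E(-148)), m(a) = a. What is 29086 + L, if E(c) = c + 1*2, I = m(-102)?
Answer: 29086 + 2*I*√62 ≈ 29086.0 + 15.748*I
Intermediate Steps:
I = -102
E(c) = 2 + c (E(c) = c + 2 = 2 + c)
L = 2*I*√62 (L = √(-102 + (2 - 148)) = √(-102 - 146) = √(-248) = 2*I*√62 ≈ 15.748*I)
29086 + L = 29086 + 2*I*√62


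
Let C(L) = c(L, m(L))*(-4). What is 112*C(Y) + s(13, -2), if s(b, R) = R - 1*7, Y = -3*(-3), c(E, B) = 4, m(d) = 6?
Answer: -1801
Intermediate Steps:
Y = 9
C(L) = -16 (C(L) = 4*(-4) = -16)
s(b, R) = -7 + R (s(b, R) = R - 7 = -7 + R)
112*C(Y) + s(13, -2) = 112*(-16) + (-7 - 2) = -1792 - 9 = -1801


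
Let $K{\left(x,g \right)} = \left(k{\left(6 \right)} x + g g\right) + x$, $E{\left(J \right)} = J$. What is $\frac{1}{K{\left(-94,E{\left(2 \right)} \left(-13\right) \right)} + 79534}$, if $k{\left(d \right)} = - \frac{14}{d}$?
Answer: $\frac{3}{241006} \approx 1.2448 \cdot 10^{-5}$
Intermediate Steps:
$K{\left(x,g \right)} = g^{2} - \frac{4 x}{3}$ ($K{\left(x,g \right)} = \left(- \frac{14}{6} x + g g\right) + x = \left(\left(-14\right) \frac{1}{6} x + g^{2}\right) + x = \left(- \frac{7 x}{3} + g^{2}\right) + x = \left(g^{2} - \frac{7 x}{3}\right) + x = g^{2} - \frac{4 x}{3}$)
$\frac{1}{K{\left(-94,E{\left(2 \right)} \left(-13\right) \right)} + 79534} = \frac{1}{\left(\left(2 \left(-13\right)\right)^{2} - - \frac{376}{3}\right) + 79534} = \frac{1}{\left(\left(-26\right)^{2} + \frac{376}{3}\right) + 79534} = \frac{1}{\left(676 + \frac{376}{3}\right) + 79534} = \frac{1}{\frac{2404}{3} + 79534} = \frac{1}{\frac{241006}{3}} = \frac{3}{241006}$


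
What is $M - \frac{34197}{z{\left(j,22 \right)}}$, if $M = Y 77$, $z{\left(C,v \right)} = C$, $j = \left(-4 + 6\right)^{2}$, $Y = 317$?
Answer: $\frac{63439}{4} \approx 15860.0$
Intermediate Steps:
$j = 4$ ($j = 2^{2} = 4$)
$M = 24409$ ($M = 317 \cdot 77 = 24409$)
$M - \frac{34197}{z{\left(j,22 \right)}} = 24409 - \frac{34197}{4} = \frac{63439}{4}$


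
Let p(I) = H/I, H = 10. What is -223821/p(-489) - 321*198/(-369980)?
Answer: 202468725981/18499 ≈ 1.0945e+7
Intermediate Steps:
p(I) = 10/I
-223821/p(-489) - 321*198/(-369980) = -223821/(10/(-489)) - 321*198/(-369980) = -223821/(10*(-1/489)) - 63558*(-1/369980) = -223821/(-10/489) + 31779/184990 = -223821*(-489/10) + 31779/184990 = 109448469/10 + 31779/184990 = 202468725981/18499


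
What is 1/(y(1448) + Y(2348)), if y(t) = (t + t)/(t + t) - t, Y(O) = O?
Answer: 1/901 ≈ 0.0011099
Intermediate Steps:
y(t) = 1 - t (y(t) = (2*t)/((2*t)) - t = (2*t)*(1/(2*t)) - t = 1 - t)
1/(y(1448) + Y(2348)) = 1/((1 - 1*1448) + 2348) = 1/((1 - 1448) + 2348) = 1/(-1447 + 2348) = 1/901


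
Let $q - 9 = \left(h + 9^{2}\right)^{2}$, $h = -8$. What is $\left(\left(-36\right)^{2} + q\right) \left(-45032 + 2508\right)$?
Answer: $-282104216$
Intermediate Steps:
$q = 5338$ ($q = 9 + \left(-8 + 9^{2}\right)^{2} = 9 + \left(-8 + 81\right)^{2} = 9 + 73^{2} = 9 + 5329 = 5338$)
$\left(\left(-36\right)^{2} + q\right) \left(-45032 + 2508\right) = \left(\left(-36\right)^{2} + 5338\right) \left(-45032 + 2508\right) = \left(1296 + 5338\right) \left(-42524\right) = 6634 \left(-42524\right) = -282104216$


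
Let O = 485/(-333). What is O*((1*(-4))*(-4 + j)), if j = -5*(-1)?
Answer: 1940/333 ≈ 5.8258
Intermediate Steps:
j = 5
O = -485/333 (O = 485*(-1/333) = -485/333 ≈ -1.4565)
O*((1*(-4))*(-4 + j)) = -485*1*(-4)*(-4 + 5)/333 = -(-1940)/333 = -485/333*(-4) = 1940/333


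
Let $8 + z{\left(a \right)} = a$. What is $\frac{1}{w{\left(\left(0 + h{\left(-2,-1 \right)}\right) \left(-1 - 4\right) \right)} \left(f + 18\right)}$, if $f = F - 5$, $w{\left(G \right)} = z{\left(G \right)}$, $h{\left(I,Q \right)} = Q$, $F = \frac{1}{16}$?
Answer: $- \frac{16}{627} \approx -0.025518$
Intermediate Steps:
$F = \frac{1}{16} \approx 0.0625$
$z{\left(a \right)} = -8 + a$
$w{\left(G \right)} = -8 + G$
$f = - \frac{79}{16}$ ($f = \frac{1}{16} - 5 = - \frac{79}{16} \approx -4.9375$)
$\frac{1}{w{\left(\left(0 + h{\left(-2,-1 \right)}\right) \left(-1 - 4\right) \right)} \left(f + 18\right)} = \frac{1}{\left(-8 + \left(0 - 1\right) \left(-1 - 4\right)\right) \left(- \frac{79}{16} + 18\right)} = \frac{1}{\left(-8 - -5\right) \frac{209}{16}} = \frac{1}{\left(-8 + 5\right) \frac{209}{16}} = \frac{1}{\left(-3\right) \frac{209}{16}} = \frac{1}{- \frac{627}{16}} = - \frac{16}{627}$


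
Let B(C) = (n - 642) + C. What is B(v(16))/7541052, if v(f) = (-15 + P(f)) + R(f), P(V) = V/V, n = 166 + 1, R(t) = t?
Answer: -473/7541052 ≈ -6.2723e-5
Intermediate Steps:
n = 167
P(V) = 1
v(f) = -14 + f (v(f) = (-15 + 1) + f = -14 + f)
B(C) = -475 + C (B(C) = (167 - 642) + C = -475 + C)
B(v(16))/7541052 = (-475 + (-14 + 16))/7541052 = (-475 + 2)*(1/7541052) = -473*1/7541052 = -473/7541052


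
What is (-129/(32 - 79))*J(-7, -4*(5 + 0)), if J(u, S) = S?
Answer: -2580/47 ≈ -54.894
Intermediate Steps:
(-129/(32 - 79))*J(-7, -4*(5 + 0)) = (-129/(32 - 79))*(-4*(5 + 0)) = (-129/(-47))*(-4*5) = -1/47*(-129)*(-20) = (129/47)*(-20) = -2580/47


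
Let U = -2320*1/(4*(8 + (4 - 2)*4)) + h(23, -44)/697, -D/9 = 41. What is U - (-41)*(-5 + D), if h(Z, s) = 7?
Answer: -42852229/2788 ≈ -15370.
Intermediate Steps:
D = -369 (D = -9*41 = -369)
U = -101037/2788 (U = -2320*1/(4*(8 + (4 - 2)*4)) + 7/697 = -2320*1/(4*(8 + 2*4)) + 7*(1/697) = -2320*1/(4*(8 + 8)) + 7/697 = -2320/(16*4) + 7/697 = -2320/64 + 7/697 = -2320*1/64 + 7/697 = -145/4 + 7/697 = -101037/2788 ≈ -36.240)
U - (-41)*(-5 + D) = -101037/2788 - (-41)*(-5 - 369) = -101037/2788 - (-41)*(-374) = -101037/2788 - 1*15334 = -101037/2788 - 15334 = -42852229/2788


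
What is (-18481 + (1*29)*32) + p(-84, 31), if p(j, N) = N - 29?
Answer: -17551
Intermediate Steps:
p(j, N) = -29 + N
(-18481 + (1*29)*32) + p(-84, 31) = (-18481 + (1*29)*32) + (-29 + 31) = (-18481 + 29*32) + 2 = (-18481 + 928) + 2 = -17553 + 2 = -17551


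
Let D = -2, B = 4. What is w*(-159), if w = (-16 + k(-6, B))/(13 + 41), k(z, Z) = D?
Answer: 53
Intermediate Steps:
k(z, Z) = -2
w = -1/3 (w = (-16 - 2)/(13 + 41) = -18/54 = -18*1/54 = -1/3 ≈ -0.33333)
w*(-159) = -1/3*(-159) = 53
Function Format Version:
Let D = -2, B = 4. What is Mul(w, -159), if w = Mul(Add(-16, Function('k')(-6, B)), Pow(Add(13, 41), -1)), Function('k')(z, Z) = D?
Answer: 53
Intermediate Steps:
Function('k')(z, Z) = -2
w = Rational(-1, 3) (w = Mul(Add(-16, -2), Pow(Add(13, 41), -1)) = Mul(-18, Pow(54, -1)) = Mul(-18, Rational(1, 54)) = Rational(-1, 3) ≈ -0.33333)
Mul(w, -159) = Mul(Rational(-1, 3), -159) = 53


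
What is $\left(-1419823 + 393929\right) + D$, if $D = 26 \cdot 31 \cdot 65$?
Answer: $-973504$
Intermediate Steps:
$D = 52390$ ($D = 806 \cdot 65 = 52390$)
$\left(-1419823 + 393929\right) + D = \left(-1419823 + 393929\right) + 52390 = -1025894 + 52390 = -973504$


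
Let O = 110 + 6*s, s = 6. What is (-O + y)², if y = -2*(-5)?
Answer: 18496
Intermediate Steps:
O = 146 (O = 110 + 6*6 = 110 + 36 = 146)
y = 10
(-O + y)² = (-1*146 + 10)² = (-146 + 10)² = (-136)² = 18496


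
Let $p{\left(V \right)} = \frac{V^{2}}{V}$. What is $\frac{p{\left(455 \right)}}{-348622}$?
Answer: $- \frac{455}{348622} \approx -0.0013051$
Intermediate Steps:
$p{\left(V \right)} = V$
$\frac{p{\left(455 \right)}}{-348622} = \frac{455}{-348622} = 455 \left(- \frac{1}{348622}\right) = - \frac{455}{348622}$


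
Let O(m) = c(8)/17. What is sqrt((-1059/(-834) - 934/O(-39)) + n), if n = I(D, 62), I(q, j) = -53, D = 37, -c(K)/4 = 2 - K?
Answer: I*sqrt(496149519)/834 ≈ 26.708*I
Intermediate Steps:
c(K) = -8 + 4*K (c(K) = -4*(2 - K) = -8 + 4*K)
n = -53
O(m) = 24/17 (O(m) = (-8 + 4*8)/17 = (-8 + 32)*(1/17) = 24*(1/17) = 24/17)
sqrt((-1059/(-834) - 934/O(-39)) + n) = sqrt((-1059/(-834) - 934/24/17) - 53) = sqrt((-1059*(-1/834) - 934*17/24) - 53) = sqrt((353/278 - 7939/12) - 53) = sqrt(-1101403/1668 - 53) = sqrt(-1189807/1668) = I*sqrt(496149519)/834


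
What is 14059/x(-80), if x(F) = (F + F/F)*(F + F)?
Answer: 14059/12640 ≈ 1.1123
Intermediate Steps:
x(F) = 2*F*(1 + F) (x(F) = (F + 1)*(2*F) = (1 + F)*(2*F) = 2*F*(1 + F))
14059/x(-80) = 14059/((2*(-80)*(1 - 80))) = 14059/((2*(-80)*(-79))) = 14059/12640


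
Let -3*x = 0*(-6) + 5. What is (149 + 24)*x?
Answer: -865/3 ≈ -288.33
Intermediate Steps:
x = -5/3 (x = -(0*(-6) + 5)/3 = -(0 + 5)/3 = -1/3*5 = -5/3 ≈ -1.6667)
(149 + 24)*x = (149 + 24)*(-5/3) = 173*(-5/3) = -865/3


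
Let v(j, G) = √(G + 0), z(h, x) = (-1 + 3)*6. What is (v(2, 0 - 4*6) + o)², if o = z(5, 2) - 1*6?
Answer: 12 + 24*I*√6 ≈ 12.0 + 58.788*I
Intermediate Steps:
z(h, x) = 12 (z(h, x) = 2*6 = 12)
v(j, G) = √G
o = 6 (o = 12 - 1*6 = 12 - 6 = 6)
(v(2, 0 - 4*6) + o)² = (√(0 - 4*6) + 6)² = (√(0 - 24) + 6)² = (√(-24) + 6)² = (2*I*√6 + 6)² = (6 + 2*I*√6)²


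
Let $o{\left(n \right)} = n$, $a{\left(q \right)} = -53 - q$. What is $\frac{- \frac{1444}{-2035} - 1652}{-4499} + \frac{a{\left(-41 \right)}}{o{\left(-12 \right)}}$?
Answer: $\frac{12515841}{9155465} \approx 1.367$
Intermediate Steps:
$\frac{- \frac{1444}{-2035} - 1652}{-4499} + \frac{a{\left(-41 \right)}}{o{\left(-12 \right)}} = \frac{- \frac{1444}{-2035} - 1652}{-4499} + \frac{-53 - -41}{-12} = \left(\left(-1444\right) \left(- \frac{1}{2035}\right) - 1652\right) \left(- \frac{1}{4499}\right) + \left(-53 + 41\right) \left(- \frac{1}{12}\right) = \left(\frac{1444}{2035} - 1652\right) \left(- \frac{1}{4499}\right) - -1 = \left(- \frac{3360376}{2035}\right) \left(- \frac{1}{4499}\right) + 1 = \frac{3360376}{9155465} + 1 = \frac{12515841}{9155465}$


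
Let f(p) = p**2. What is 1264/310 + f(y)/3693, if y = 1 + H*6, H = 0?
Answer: 2334131/572415 ≈ 4.0777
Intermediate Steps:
y = 1 (y = 1 + 0*6 = 1 + 0 = 1)
1264/310 + f(y)/3693 = 1264/310 + 1**2/3693 = 1264*(1/310) + 1*(1/3693) = 632/155 + 1/3693 = 2334131/572415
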